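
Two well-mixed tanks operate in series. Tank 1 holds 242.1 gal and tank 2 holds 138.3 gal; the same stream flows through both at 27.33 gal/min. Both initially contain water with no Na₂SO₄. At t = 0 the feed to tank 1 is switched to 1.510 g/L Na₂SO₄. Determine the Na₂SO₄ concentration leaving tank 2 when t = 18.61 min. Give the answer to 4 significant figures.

1.130 g/L

Species balance on tank i: dCᵢ/dt = (Cᵢ₋₁ − Cᵢ)/τᵢ with τᵢ = Vᵢ/Q.
τ₁ = 242.1/27.33 = 8.85840 min; τ₂ = 138.3/27.33 = 5.06037 min.
Tank 1: C₁ = C_in(1 − e^(−t/τ₁)). Tank 2 (τ₁ ≠ τ₂): C₂ = C_in[1 − (τ₁ e^(−t/τ₁) − τ₂ e^(−t/τ₂))/(τ₁ − τ₂)].
At t = 18.61: e^(−t/τ₁) = 0.122355, e^(−t/τ₂) = 0.0252837.
C₂ = 1.510·[1 − (8.85840·0.122355 − 5.06037·0.0252837)/(3.79802)] = 1.510·0.748311 = 1.12995 g/L.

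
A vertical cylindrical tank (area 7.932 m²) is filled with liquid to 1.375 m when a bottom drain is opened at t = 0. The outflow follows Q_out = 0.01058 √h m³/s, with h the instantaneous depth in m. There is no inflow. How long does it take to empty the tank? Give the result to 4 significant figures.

A dh/dt = −Q_out = −0.01058 √h.
This is separable: 2 d(√h)/dt = −0.01058/A, so √h = √h₀ − (0.01058/(2A)) t.
Tank is empty when √h = 0: t_empty = 2A√h₀/0.01058.
t_empty = 2·7.932·√1.375/0.01058 = 15.8640·1.17260/0.01058 = 1758.24 s.

1758 s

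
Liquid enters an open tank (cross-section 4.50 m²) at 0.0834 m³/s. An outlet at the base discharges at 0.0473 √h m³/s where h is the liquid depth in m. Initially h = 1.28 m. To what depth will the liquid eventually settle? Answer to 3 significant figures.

Mass balance (ρ constant): A dh/dt = Q_in − 0.0473 √h. At steady state dh/dt = 0:
Q_in = 0.0473 √h_ss ⇒ √h_ss = 0.0834/0.0473 = 1.7632.
h_ss = 1.7632² = 3.1089 m. (Since h₀ = 1.28 m < h_ss, the level will rise toward this value.)

3.11 m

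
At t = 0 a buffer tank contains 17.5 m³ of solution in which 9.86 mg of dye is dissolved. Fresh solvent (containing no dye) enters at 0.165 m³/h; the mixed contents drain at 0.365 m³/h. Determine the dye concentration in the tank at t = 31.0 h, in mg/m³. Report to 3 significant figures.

0.393 mg/m³

Let m(t) be the amount of dye. Volume: V(t) = V₀ + (Q_in − Q_out) t = 17.5 − 0.20000 t; V(31.0) = 11.300 m³.
Solute balance: dm/dt = 0 − Q_out C = −Q_out m/V(t).
Separate: dm/m = −Q_out dt/V(t) ⇒ ln(m/m₀) = −(Q_out/(Q_in−Q_out)) ln(V/V₀).
m = m₀ (V₀/V)^(Q_out/(Q_in−Q_out)) = 9.86 × (17.5/11.300)^(-1.8250) = 4.4381 mg.
C = m/V = 4.4381/11.300 = 0.39276 mg/m³.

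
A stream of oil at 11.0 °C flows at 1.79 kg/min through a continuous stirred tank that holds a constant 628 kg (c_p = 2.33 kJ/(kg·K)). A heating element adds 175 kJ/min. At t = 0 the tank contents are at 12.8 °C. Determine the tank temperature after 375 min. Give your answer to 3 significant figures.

Energy balance: M c_p dT/dt = ṁ c_p (T_in − T) + 175.
Rearrange: dT/dt = (T_ss − T)/τ with τ = M/ṁ = 350.84 min and T_ss = T_in + Q̇/(ṁ c_p) = 52.959 °C.
Integrating: T(t) = T_ss + (T₀ − T_ss) e^(−t/τ).
T(375) = 52.959 + (-40.159)·e^(−375/350.84) = 52.959 + (-40.159)·0.34340 = 39.169 °C.

39.2 °C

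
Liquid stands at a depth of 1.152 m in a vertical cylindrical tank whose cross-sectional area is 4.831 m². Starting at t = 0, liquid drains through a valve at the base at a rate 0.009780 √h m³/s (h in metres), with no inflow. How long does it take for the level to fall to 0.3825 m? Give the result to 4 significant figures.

449.4 s

Volume balance on the tank: A dh/dt = −0.009780 √h.
∫ h^(−1/2) dh = −(0.009780/A) ∫ dt, giving 2√h = 2√h₀ − (0.009780/A) t.
t = 2A(√h₀ − √h)/0.009780 = 2·4.831·(√1.152 − √0.3825)/0.009780
  = 9.66200 × (1.07331 − 0.618466) / 0.009780 = 449.359 s.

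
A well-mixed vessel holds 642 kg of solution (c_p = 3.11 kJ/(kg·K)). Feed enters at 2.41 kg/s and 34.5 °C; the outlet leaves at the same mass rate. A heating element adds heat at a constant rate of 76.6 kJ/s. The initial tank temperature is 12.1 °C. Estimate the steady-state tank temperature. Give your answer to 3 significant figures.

M c_p dT/dt = ṁ c_p (T_in − T) + Q̇.
At steady state dT/dt = 0 ⇒ T_ss = T_in + Q̇/(ṁ c_p) = 34.5 + 76.6/(2.41·3.11) = 44.720 °C.

44.7 °C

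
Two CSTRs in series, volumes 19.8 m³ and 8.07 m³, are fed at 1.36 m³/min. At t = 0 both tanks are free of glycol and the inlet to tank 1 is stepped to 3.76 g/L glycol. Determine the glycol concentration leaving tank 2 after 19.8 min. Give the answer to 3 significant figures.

Each tank obeys Vᵢ dCᵢ/dt = Q(Cᵢ₋₁ − Cᵢ), so τᵢ = Vᵢ/Q.
τ₁ = 19.8/1.36 = 14.559 min; τ₂ = 8.07/1.36 = 5.9338 min.
Tank 1: C₁ = C_in(1 − e^(−t/τ₁)). Tank 2 (τ₁ ≠ τ₂): C₂ = C_in[1 − (τ₁ e^(−t/τ₁) − τ₂ e^(−t/τ₂))/(τ₁ − τ₂)].
At t = 19.8: e^(−t/τ₁) = 0.25666, e^(−t/τ₂) = 0.035550.
C₂ = 3.76·[1 − (14.559·0.25666 − 5.9338·0.035550)/(8.6250)] = 3.76·0.59122 = 2.2230 g/L.

2.22 g/L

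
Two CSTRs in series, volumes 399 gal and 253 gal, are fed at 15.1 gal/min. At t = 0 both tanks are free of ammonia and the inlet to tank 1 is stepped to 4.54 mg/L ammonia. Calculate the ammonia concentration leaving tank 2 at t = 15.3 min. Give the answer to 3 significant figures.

0.743 mg/L

Species balance on tank i: dCᵢ/dt = (Cᵢ₋₁ − Cᵢ)/τᵢ with τᵢ = Vᵢ/Q.
τ₁ = 399/15.1 = 26.424 min; τ₂ = 253/15.1 = 16.755 min.
Solving the cascade with C₁(0)=C₂(0)=0 gives C₂(t) = C_in[1 − (τ₁ e^(−t/τ₁) − τ₂ e^(−t/τ₂))/(τ₁ − τ₂)].
At t = 15.3: e^(−t/τ₁) = 0.56045, e^(−t/τ₂) = 0.40125.
C₂ = 4.54·[1 − (26.424·0.56045 − 16.755·0.40125)/(9.6689)] = 4.54·0.16369 = 0.74317 mg/L.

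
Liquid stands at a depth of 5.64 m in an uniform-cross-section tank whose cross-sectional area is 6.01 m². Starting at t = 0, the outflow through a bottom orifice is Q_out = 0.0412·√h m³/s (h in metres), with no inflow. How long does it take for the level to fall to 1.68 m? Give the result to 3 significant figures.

Accumulation of liquid (constant cross-section A): A dh/dt = −0.0412 √h.
∫ h^(−1/2) dh = −(0.0412/A) ∫ dt, giving 2√h = 2√h₀ − (0.0412/A) t.
t = 2A(√h₀ − √h)/0.0412 = 2·6.01·(√5.64 − √1.68)/0.0412
  = 12.020 × (2.3749 − 1.2961) / 0.0412 = 314.71 s.

315 s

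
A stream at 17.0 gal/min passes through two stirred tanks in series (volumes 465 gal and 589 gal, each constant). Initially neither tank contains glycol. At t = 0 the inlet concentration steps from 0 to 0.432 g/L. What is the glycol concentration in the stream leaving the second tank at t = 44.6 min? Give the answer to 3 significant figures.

Time constants: τᵢ = Vᵢ/Q for each well-mixed tank.
τ₁ = 465/17.0 = 27.353 min; τ₂ = 589/17.0 = 34.647 min.
Tank 1: C₁ = C_in(1 − e^(−t/τ₁)). Tank 2 (τ₁ ≠ τ₂): C₂ = C_in[1 − (τ₁ e^(−t/τ₁) − τ₂ e^(−t/τ₂))/(τ₁ − τ₂)].
At t = 44.6: e^(−t/τ₁) = 0.19582, e^(−t/τ₂) = 0.27602.
C₂ = 0.432·[1 − (27.353·0.19582 − 34.647·0.27602)/(-7.2941)] = 0.432·0.42323 = 0.18283 g/L.

0.183 g/L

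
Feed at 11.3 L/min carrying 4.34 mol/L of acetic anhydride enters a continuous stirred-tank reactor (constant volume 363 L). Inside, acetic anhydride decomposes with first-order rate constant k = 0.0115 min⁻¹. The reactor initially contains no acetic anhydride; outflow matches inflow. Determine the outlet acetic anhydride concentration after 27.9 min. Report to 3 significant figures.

2.20 mol/L

V dC/dt = Q(C_in − C) − k V C.
This is linear with rate a = Q/V + k = 0.042629 min⁻¹.
C_ss = Q C_in/(Q + kV) = 3.1692 mol/L; C(t) = C_ss + (C₀ − C_ss) e^(−a t).
C(27.9) = 3.1692 + (-3.1692)·e^(−0.042629·27.9) = 3.1692 + (-3.1692)·0.30442 = 2.2045 mol/L.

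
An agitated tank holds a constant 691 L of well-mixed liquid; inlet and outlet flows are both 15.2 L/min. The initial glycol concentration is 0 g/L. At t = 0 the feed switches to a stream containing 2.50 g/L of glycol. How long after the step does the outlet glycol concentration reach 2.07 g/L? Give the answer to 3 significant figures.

80.0 min

Species balance: V dC/dt = Q(C_in − C) ⇒ τ = V/Q = 45.461 min.
C(t) = C_in + (C₀ − C_in) e^(−t/τ). Set C = 2.07 and solve for t:
e^(−t/τ) = (C − C_in)/(C₀ − C_in) = (2.07 − 2.50)/(0 − 2.50) = 0.17200
t = −τ ln(…) = 45.461 × 1.7603 = 80.022 min.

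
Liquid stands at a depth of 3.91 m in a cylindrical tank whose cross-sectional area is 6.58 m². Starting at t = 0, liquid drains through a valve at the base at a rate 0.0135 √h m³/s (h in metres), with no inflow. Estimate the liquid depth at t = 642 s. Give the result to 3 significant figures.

1.74 m

A dh/dt = −Q_out = −0.0135 √h.
∫ h^(−1/2) dh = −(0.0135/A) ∫ dt, giving 2√h = 2√h₀ − (0.0135/A) t.
√h = √3.91 − 0.0135·642/(2·6.58) = 1.9774 − 0.65859 = 1.3188.
h = 1.3188² = 1.7392 m.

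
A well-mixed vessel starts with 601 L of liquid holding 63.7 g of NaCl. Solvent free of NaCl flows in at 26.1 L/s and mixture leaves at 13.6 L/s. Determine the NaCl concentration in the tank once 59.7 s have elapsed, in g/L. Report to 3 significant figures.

Total volume: dV/dt = Q_in − Q_out = 12.500 L/s, so V(t) = 601 + 12.500 t and V(59.7) = 1347.2 L.
No NaCl enters, so dm/dt = −Q_out · (m/V).
dm/m = −Q_out dt/(V₀ + 12.500 t); integrating gives ln(m/m₀) = −(Q_out/(Q_in−Q_out)) ln(V/V₀).
m = m₀ (V₀/V)^(Q_out/(Q_in−Q_out)) = 63.7 × (601/1347.2)^(1.0880) = 26.468 g.
C = m/V = 26.468/1347.2 = 0.019646 g/L.

0.0196 g/L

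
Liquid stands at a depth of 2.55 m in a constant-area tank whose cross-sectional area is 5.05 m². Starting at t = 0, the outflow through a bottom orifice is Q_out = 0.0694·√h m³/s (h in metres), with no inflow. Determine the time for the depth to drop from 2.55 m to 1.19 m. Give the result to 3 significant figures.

73.6 s

A dh/dt = −Q_out = −0.0694 √h.
This is separable: 2 d(√h)/dt = −0.0694/A, so √h = √h₀ − (0.0694/(2A)) t.
t = 2A(√h₀ − √h)/0.0694 = 2·5.05·(√2.55 − √1.19)/0.0694
  = 10.100 × (1.5969 − 1.0909) / 0.0694 = 73.640 s.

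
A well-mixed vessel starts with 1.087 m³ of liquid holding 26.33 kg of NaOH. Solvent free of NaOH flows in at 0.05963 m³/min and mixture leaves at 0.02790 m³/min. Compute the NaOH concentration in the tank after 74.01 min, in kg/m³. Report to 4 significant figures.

2.787 kg/m³

Total volume: dV/dt = Q_in − Q_out = 0.0317300 m³/min, so V(t) = 1.087 + 0.0317300 t and V(74.01) = 3.43534 m³.
No NaOH enters, so dm/dt = −Q_out · (m/V).
dm/m = −Q_out dt/(V₀ + 0.0317300 t); integrating gives ln(m/m₀) = −(Q_out/(Q_in−Q_out)) ln(V/V₀).
m = m₀ (V₀/V)^(Q_out/(Q_in−Q_out)) = 26.33 × (1.087/3.43534)^(0.879294) = 9.57266 kg.
C = m/V = 9.57266/3.43534 = 2.78653 kg/m³.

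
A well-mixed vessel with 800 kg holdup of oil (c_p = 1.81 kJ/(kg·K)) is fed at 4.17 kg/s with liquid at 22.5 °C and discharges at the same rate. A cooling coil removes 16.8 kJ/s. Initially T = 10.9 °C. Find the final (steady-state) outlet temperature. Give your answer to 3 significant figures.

20.3 °C

M c_p dT/dt = ṁ c_p (T_in − T) − Q̇.
At steady state dT/dt = 0 ⇒ T_ss = T_in − Q̇/(ṁ c_p) = 22.5 − 16.8/(4.17·1.81) = 20.274 °C.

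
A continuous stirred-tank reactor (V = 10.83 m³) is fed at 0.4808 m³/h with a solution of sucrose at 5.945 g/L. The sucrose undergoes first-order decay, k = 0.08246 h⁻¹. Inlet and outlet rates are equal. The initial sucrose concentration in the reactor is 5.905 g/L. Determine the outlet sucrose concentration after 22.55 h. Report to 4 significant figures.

2.299 g/L

V dC/dt = Q(C_in − C) − k V C.
dC/dt = (Q/V) C_in − (Q/V + k) C; effective rate a = Q/V + k = 0.0443952 + 0.08246 = 0.126855 h⁻¹.
C_ss = Q C_in/(Q + kV) = 2.08056 g/L; C(t) = C_ss + (C₀ − C_ss) e^(−a t).
C(22.55) = 2.08056 + (3.82444)·e^(−0.126855·22.55) = 2.08056 + (3.82444)·0.0572353 = 2.29945 g/L.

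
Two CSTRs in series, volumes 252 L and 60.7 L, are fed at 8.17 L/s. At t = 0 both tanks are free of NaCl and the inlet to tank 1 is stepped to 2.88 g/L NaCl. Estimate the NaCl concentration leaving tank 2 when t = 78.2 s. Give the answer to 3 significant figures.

Time constants: τᵢ = Vᵢ/Q for each well-mixed tank.
τ₁ = 252/8.17 = 30.845 s; τ₂ = 60.7/8.17 = 7.4296 s.
Solving the cascade with C₁(0)=C₂(0)=0 gives C₂(t) = C_in[1 − (τ₁ e^(−t/τ₁) − τ₂ e^(−t/τ₂))/(τ₁ − τ₂)].
At t = 78.2: e^(−t/τ₁) = 0.079238, e^(−t/τ₂) = 2.6845e-05.
C₂ = 2.88·[1 − (30.845·0.079238 − 7.4296·2.6845e-05)/(23.415)] = 2.88·0.89563 = 2.5794 g/L.

2.58 g/L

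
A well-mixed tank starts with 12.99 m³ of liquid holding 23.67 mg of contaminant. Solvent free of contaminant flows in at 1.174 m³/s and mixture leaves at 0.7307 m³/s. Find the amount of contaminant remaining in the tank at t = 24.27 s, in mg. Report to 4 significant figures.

8.756 mg

Total volume: dV/dt = Q_in − Q_out = 0.443300 m³/s, so V(t) = 12.99 + 0.443300 t and V(24.27) = 23.7489 m³.
No contaminant enters, so dm/dt = −Q_out · (m/V).
dm/m = −Q_out dt/(V₀ + 0.443300 t); integrating gives ln(m/m₀) = −(Q_out/(Q_in−Q_out)) ln(V/V₀).
m = m₀ (V₀/V)^(Q_out/(Q_in−Q_out)) = 23.67 × (12.99/23.7489)^(1.64832) = 8.75553 mg.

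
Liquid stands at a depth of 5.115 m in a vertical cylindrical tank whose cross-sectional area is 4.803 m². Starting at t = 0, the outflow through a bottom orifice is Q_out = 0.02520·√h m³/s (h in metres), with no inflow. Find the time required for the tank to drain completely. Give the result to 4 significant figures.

A dh/dt = −Q_out = −0.02520 √h.
This is separable: 2 d(√h)/dt = −0.02520/A, so √h = √h₀ − (0.02520/(2A)) t.
Tank is empty when √h = 0: t_empty = 2A√h₀/0.02520.
t_empty = 2·4.803·√5.115/0.02520 = 9.60600·2.26164/0.02520 = 862.114 s.

862.1 s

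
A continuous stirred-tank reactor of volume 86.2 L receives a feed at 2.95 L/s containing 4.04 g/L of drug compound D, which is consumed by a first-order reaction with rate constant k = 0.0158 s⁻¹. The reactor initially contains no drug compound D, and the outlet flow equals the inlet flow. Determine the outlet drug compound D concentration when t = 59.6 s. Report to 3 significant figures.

Species balance: V dC/dt = Q C_in − Q C − k V C.
dC/dt = (Q/V) C_in − (Q/V + k) C; effective rate a = Q/V + k = 0.034223 + 0.0158 = 0.050023 s⁻¹.
C_ss = Q C_in/(Q + kV) = 2.7639 g/L; C(t) = C_ss + (C₀ − C_ss) e^(−a t).
C(59.6) = 2.7639 + (-2.7639)·e^(−0.050023·59.6) = 2.7639 + (-2.7639)·0.050724 = 2.6237 g/L.

2.62 g/L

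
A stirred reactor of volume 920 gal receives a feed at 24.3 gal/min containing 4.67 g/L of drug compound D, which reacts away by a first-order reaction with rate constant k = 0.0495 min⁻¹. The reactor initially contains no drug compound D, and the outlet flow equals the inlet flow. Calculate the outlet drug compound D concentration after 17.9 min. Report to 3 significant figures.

1.21 g/L

Species balance: V dC/dt = Q C_in − Q C − k V C.
dC/dt = (Q/V) C_in − (Q/V + k) C; effective rate a = Q/V + k = 0.026413 + 0.0495 = 0.075913 min⁻¹.
C_ss = Q C_in/(Q + kV) = 1.6249 g/L; C(t) = C_ss + (C₀ − C_ss) e^(−a t).
C(17.9) = 1.6249 + (-1.6249)·e^(−0.075913·17.9) = 1.6249 + (-1.6249)·0.25696 = 1.2073 g/L.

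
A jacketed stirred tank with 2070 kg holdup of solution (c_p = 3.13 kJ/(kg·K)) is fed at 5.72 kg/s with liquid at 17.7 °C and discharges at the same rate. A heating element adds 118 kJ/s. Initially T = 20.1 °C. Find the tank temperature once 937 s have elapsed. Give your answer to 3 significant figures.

Heat balance on the well-mixed liquid: M c_p dT/dt = ṁ c_p (T_in − T) + 118.
τ = M/ṁ = 361.89 s; T_ss = T_in + Q̇/(ṁ c_p) = 17.7 + 118/(5.72·3.13) = 24.291 °C.
Solution: T(t) = T_ss + (T₀ − T_ss) e^(−t/τ).
T(937) = 24.291 + (-4.1909)·e^(−937/361.89) = 24.291 + (-4.1909)·0.075080 = 23.976 °C.

24.0 °C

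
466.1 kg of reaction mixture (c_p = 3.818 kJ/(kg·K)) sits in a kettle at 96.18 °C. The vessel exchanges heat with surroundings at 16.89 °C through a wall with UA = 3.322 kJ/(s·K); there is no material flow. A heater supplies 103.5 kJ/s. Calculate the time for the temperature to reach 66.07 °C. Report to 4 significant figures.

526.2 s

Heat balance on the well-mixed liquid: M c_p dT/dt = −UA(T − T_amb) + Q̇.
τ = M c_p/UA = 535.692 s; T_ss = T_amb + Q̇/UA = 16.89 + 103.5/3.322 = 48.0459 °C.
T(t) = T_ss + (T₀ − T_ss)e^(−t/τ); set T = 66.07:
t = −τ ln[(T − T_ss)/(T₀ − T_ss)] = −535.692 · ln(0.374456) = 526.201 s.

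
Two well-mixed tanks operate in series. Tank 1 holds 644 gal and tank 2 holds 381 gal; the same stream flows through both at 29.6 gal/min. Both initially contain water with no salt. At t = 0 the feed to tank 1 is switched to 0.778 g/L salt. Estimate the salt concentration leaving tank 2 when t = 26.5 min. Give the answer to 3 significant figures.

0.358 g/L

Species balance on tank i: dCᵢ/dt = (Cᵢ₋₁ − Cᵢ)/τᵢ with τᵢ = Vᵢ/Q.
τ₁ = 644/29.6 = 21.757 min; τ₂ = 381/29.6 = 12.872 min.
Tank 1: C₁ = C_in(1 − e^(−t/τ₁)). Tank 2 (τ₁ ≠ τ₂): C₂ = C_in[1 − (τ₁ e^(−t/τ₁) − τ₂ e^(−t/τ₂))/(τ₁ − τ₂)].
At t = 26.5: e^(−t/τ₁) = 0.29582, e^(−t/τ₂) = 0.12761.
C₂ = 0.778·[1 − (21.757·0.29582 − 12.872·0.12761)/(8.8851)] = 0.778·0.46050 = 0.35827 g/L.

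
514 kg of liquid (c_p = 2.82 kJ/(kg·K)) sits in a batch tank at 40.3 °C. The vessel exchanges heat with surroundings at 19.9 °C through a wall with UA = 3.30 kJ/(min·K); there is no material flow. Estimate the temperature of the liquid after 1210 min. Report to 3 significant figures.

21.2 °C

M c_p dT/dt = −UA(T − T_amb).
dT/dt = (T_ss − T)/τ with T_ss = T_amb = 19.900 °C, τ = M c_p/UA = 514·2.82/3.30 = 439.24 min.
T approaches T_ss exponentially: T(t) = T_ss + (T₀ − T_ss) e^(−t/τ).
T(1210) = 19.900 + (20.400)·0.063623 = 21.198 °C.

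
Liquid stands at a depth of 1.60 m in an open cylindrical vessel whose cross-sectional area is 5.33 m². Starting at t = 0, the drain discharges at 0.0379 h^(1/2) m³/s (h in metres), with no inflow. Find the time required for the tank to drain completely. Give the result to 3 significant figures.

Mass balance (ρ constant): A dh/dt = −0.0379 √h.
∫ h^(−1/2) dh = −(0.0379/A) ∫ dt, giving 2√h = 2√h₀ − (0.0379/A) t.
Tank is empty when √h = 0: t_empty = 2A√h₀/0.0379.
t_empty = 2·5.33·√1.60/0.0379 = 10.660·1.2649/0.0379 = 355.78 s.

356 s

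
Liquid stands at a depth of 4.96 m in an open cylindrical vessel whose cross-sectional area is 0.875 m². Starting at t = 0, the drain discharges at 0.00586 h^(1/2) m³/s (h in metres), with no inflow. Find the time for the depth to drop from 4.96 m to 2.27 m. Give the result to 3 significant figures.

215 s

Volume balance on the tank: A dh/dt = −0.00586 √h.
Separate and integrate: 2(√h − √h₀) = −(0.00586/A) t.
t = 2A(√h₀ − √h)/0.00586 = 2·0.875·(√4.96 − √2.27)/0.00586
  = 1.7500 × (2.2271 − 1.5067) / 0.00586 = 215.15 s.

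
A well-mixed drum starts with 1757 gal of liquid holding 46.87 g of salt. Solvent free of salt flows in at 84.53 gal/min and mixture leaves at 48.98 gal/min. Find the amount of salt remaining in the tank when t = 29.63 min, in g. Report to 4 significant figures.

Let m(t) be the amount of salt. Volume: V(t) = V₀ + (Q_in − Q_out) t = 1757 + 35.5500 t; V(29.63) = 2810.35 gal.
Species balance (pure solvent in): dm/dt = −Q_out · m/V(t).
Separate: dm/m = −Q_out dt/V(t) ⇒ ln(m/m₀) = −(Q_out/(Q_in−Q_out)) ln(V/V₀).
m = m₀ (V₀/V)^(Q_out/(Q_in−Q_out)) = 46.87 × (1757/2810.35)^(1.37778) = 24.5383 g.

24.54 g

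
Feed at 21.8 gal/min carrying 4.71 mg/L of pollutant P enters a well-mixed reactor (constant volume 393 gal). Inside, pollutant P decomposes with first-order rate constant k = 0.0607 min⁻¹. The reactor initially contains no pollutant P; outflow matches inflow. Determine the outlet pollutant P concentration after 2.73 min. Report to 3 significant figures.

0.611 mg/L

V dC/dt = Q(C_in − C) − k V C.
This is linear with rate a = Q/V + k = 0.11617 min⁻¹.
C_ss = Q C_in/(Q + kV) = 2.2490 mg/L; C(t) = C_ss + (C₀ − C_ss) e^(−a t).
C(2.73) = 2.2490 + (-2.2490)·e^(−0.11617·2.73) = 2.2490 + (-2.2490)·0.72822 = 0.61122 mg/L.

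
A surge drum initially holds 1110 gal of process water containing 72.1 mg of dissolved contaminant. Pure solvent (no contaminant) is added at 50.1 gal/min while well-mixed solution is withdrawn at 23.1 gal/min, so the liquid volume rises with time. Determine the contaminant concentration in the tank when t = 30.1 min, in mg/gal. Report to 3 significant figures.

0.0234 mg/gal

Let m(t) be the amount of contaminant. Volume: V(t) = V₀ + (Q_in − Q_out) t = 1110 + 27.000 t; V(30.1) = 1922.7 gal.
Solute balance: dm/dt = 0 − Q_out C = −Q_out m/V(t).
dm/m = −Q_out dt/(V₀ + 27.000 t); integrating gives ln(m/m₀) = −(Q_out/(Q_in−Q_out)) ln(V/V₀).
m = m₀ (V₀/V)^(Q_out/(Q_in−Q_out)) = 72.1 × (1110/1922.7)^(0.85556) = 45.062 mg.
C = m/V = 45.062/1922.7 = 0.023437 mg/gal.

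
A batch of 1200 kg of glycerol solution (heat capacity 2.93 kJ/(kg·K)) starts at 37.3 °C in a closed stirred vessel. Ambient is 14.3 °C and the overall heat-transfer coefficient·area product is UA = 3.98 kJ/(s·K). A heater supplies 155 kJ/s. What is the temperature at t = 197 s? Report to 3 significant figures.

40.5 °C

Lumped-capacitance energy balance: M c_p dT/dt = UA(T_amb − T) + Q̇.
dT/dt = (T_ss − T)/τ with T_ss = T_amb + Q̇/UA = 14.3 + 155/3.98 = 53.245 °C, τ = M c_p/UA = 1200·2.93/3.98 = 883.42 s.
This is linear first-order; T(t) = T_ss + (T₀ − T_ss) e^(−t/τ).
T(197) = 53.245 + (-15.945)·0.80012 = 40.487 °C.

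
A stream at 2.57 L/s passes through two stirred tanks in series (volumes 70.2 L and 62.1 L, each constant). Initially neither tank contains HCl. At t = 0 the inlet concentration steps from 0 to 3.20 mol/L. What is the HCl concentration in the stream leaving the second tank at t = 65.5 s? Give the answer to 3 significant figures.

2.31 mol/L

Each tank obeys Vᵢ dCᵢ/dt = Q(Cᵢ₋₁ − Cᵢ), so τᵢ = Vᵢ/Q.
τ₁ = 70.2/2.57 = 27.315 s; τ₂ = 62.1/2.57 = 24.163 s.
Solving the cascade with C₁(0)=C₂(0)=0 gives C₂(t) = C_in[1 − (τ₁ e^(−t/τ₁) − τ₂ e^(−t/τ₂))/(τ₁ − τ₂)].
At t = 65.5: e^(−t/τ₁) = 0.090906, e^(−t/τ₂) = 0.066490.
C₂ = 3.20·[1 − (27.315·0.090906 − 24.163·0.066490)/(3.1518)] = 3.20·0.72191 = 2.3101 mol/L.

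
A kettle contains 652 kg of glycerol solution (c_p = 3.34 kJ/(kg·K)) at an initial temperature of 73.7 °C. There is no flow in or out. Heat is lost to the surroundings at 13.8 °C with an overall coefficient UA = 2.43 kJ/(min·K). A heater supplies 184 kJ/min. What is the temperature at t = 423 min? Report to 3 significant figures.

Lumped-capacitance energy balance: M c_p dT/dt = UA(T_amb − T) + Q̇.
dT/dt = (T_ss − T)/τ with T_ss = T_amb + Q̇/UA = 13.8 + 184/2.43 = 89.520 °C, τ = M c_p/UA = 652·3.34/2.43 = 896.16 min.
Integrating: T(t) = T_ss + (T₀ − T_ss) e^(−t/τ).
T(423) = 89.520 + (-15.820)·0.62375 = 79.652 °C.

79.7 °C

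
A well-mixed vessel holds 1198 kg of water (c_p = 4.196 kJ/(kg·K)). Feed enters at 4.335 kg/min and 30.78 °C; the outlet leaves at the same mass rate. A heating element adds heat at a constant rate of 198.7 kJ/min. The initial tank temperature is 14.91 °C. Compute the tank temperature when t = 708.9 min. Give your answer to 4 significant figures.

Unsteady energy balance on the tank contents: M c_p dT/dt = ṁ c_p (T_in − T) + 198.7.
Rearrange: dT/dt = (T_ss − T)/τ with τ = M/ṁ = 276.355 min and T_ss = T_in + Q̇/(ṁ c_p) = 41.7038 °C.
Integrating: T(t) = T_ss + (T₀ − T_ss) e^(−t/τ).
T(708.9) = 41.7038 + (-26.7938)·e^(−708.9/276.355) = 41.7038 + (-26.7938)·0.0769056 = 39.6432 °C.

39.64 °C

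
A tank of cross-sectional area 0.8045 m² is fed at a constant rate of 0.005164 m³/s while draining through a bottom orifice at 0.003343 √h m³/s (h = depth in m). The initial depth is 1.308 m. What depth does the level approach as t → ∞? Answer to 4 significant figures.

2.386 m

Unsteady balance on liquid volume: A dh/dt = Q_in − 0.003343 √h. At steady state dh/dt = 0:
Q_in = 0.003343 √h_ss ⇒ √h_ss = 0.005164/0.003343 = 1.54472.
h_ss = 1.54472² = 2.38616 m. (Since h₀ = 1.308 m < h_ss, the level will rise toward this value.)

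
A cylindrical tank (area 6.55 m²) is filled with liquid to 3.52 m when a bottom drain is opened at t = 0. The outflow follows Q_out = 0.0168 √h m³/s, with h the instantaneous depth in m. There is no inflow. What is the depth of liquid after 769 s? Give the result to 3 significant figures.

0.792 m

Volume balance on the tank: A dh/dt = −0.0168 √h.
Separate and integrate: 2(√h − √h₀) = −(0.0168/A) t.
√h = √3.52 − 0.0168·769/(2·6.55) = 1.8762 − 0.98620 = 0.88997.
h = 0.88997² = 0.79204 m.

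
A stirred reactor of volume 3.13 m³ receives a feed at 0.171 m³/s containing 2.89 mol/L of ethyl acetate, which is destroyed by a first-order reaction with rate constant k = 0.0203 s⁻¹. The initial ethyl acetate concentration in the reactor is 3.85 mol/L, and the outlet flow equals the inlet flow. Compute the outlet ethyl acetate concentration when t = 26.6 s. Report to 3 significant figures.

2.34 mol/L

Species balance: V dC/dt = Q C_in − Q C − k V C.
This is linear with rate a = Q/V + k = 0.074933 s⁻¹.
C_ss = Q C_in/(Q + kV) = 2.1071 mol/L; C(t) = C_ss + (C₀ − C_ss) e^(−a t).
C(26.6) = 2.1071 + (1.7429)·e^(−0.074933·26.6) = 2.1071 + (1.7429)·0.13626 = 2.3446 mol/L.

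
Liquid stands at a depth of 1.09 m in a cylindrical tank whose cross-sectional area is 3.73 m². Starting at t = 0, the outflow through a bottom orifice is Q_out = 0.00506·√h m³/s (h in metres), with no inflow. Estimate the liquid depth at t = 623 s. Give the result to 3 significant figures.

A dh/dt = −Q_out = −0.00506 √h.
∫ h^(−1/2) dh = −(0.00506/A) ∫ dt, giving 2√h = 2√h₀ − (0.00506/A) t.
√h = √1.09 − 0.00506·623/(2·3.73) = 1.0440 − 0.42257 = 0.62146.
h = 0.62146² = 0.38621 m.

0.386 m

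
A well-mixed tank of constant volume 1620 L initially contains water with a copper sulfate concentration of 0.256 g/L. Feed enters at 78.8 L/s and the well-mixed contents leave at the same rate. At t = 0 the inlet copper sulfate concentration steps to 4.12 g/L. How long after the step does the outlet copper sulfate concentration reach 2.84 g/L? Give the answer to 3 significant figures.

22.7 s

Species balance: V dC/dt = Q(C_in − C) ⇒ τ = V/Q = 20.558 s.
C(t) = C_in + (C₀ − C_in) e^(−t/τ). Set C = 2.84 and solve for t:
e^(−t/τ) = (C − C_in)/(C₀ − C_in) = (2.84 − 4.12)/(0.256 − 4.12) = 0.33126
t = −τ ln(…) = 20.558 × 1.1048 = 22.714 s.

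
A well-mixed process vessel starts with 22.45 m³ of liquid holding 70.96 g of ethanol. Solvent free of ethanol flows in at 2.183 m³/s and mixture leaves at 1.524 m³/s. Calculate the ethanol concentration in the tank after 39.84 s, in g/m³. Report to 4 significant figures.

0.2430 g/m³

Total volume: dV/dt = Q_in − Q_out = 0.659000 m³/s, so V(t) = 22.45 + 0.659000 t and V(39.84) = 48.7046 m³.
Solute balance: dm/dt = 0 − Q_out C = −Q_out m/V(t).
dm/m = −Q_out dt/(V₀ + 0.659000 t); integrating gives ln(m/m₀) = −(Q_out/(Q_in−Q_out)) ln(V/V₀).
m = m₀ (V₀/V)^(Q_out/(Q_in−Q_out)) = 70.96 × (22.45/48.7046)^(2.31259) = 11.8349 g.
C = m/V = 11.8349/48.7046 = 0.242994 g/m³.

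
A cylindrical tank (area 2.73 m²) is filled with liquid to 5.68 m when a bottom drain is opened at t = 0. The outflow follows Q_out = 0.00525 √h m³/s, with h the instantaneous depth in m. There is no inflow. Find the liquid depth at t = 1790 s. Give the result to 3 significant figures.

0.438 m

With no inflow, A dh/dt = −0.00525 √h.
Separate and integrate: 2(√h − √h₀) = −(0.00525/A) t.
√h = √5.68 − 0.00525·1790/(2·2.73) = 2.3833 − 1.7212 = 0.66212.
h = 0.66212² = 0.43840 m.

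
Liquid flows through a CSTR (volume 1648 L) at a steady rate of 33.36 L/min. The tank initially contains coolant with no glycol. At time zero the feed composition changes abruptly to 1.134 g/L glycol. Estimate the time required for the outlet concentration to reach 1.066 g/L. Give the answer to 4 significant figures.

Species balance: V dC/dt = Q(C_in − C) ⇒ τ = V/Q = 49.4005 min.
C(t) = C_in + (C₀ − C_in) e^(−t/τ). Set C = 1.066 and solve for t:
e^(−t/τ) = (C − C_in)/(C₀ − C_in) = (1.066 − 1.134)/(0 − 1.134) = 0.0599647
t = −τ ln(…) = 49.4005 × 2.81400 = 139.013 min.

139.0 min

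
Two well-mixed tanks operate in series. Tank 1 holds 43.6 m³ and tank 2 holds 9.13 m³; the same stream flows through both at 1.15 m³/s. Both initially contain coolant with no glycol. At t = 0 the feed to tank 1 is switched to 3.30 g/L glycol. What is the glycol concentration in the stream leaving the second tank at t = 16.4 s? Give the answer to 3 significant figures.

0.702 g/L

Time constants: τᵢ = Vᵢ/Q for each well-mixed tank.
τ₁ = 43.6/1.15 = 37.913 s; τ₂ = 9.13/1.15 = 7.9391 s.
Tank 1: C₁ = C_in(1 − e^(−t/τ₁)). Tank 2 (τ₁ ≠ τ₂): C₂ = C_in[1 − (τ₁ e^(−t/τ₁) − τ₂ e^(−t/τ₂))/(τ₁ − τ₂)].
At t = 16.4: e^(−t/τ₁) = 0.64884, e^(−t/τ₂) = 0.12673.
C₂ = 3.30·[1 − (37.913·0.64884 − 7.9391·0.12673)/(29.974)] = 3.30·0.21287 = 0.70247 g/L.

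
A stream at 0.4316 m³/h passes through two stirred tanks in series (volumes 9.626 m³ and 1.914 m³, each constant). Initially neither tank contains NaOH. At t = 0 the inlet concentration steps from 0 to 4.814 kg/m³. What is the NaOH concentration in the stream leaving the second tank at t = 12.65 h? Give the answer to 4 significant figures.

Each tank obeys Vᵢ dCᵢ/dt = Q(Cᵢ₋₁ − Cᵢ), so τᵢ = Vᵢ/Q.
τ₁ = 9.626/0.4316 = 22.3031 h; τ₂ = 1.914/0.4316 = 4.43466 h.
Tank 1: C₁ = C_in(1 − e^(−t/τ₁)). Tank 2 (τ₁ ≠ τ₂): C₂ = C_in[1 − (τ₁ e^(−t/τ₁) − τ₂ e^(−t/τ₂))/(τ₁ − τ₂)].
At t = 12.65: e^(−t/τ₁) = 0.567119, e^(−t/τ₂) = 0.0576982.
C₂ = 4.814·[1 − (22.3031·0.567119 − 4.43466·0.0576982)/(17.8684)] = 4.814·0.306451 = 1.47526 kg/m³.

1.475 kg/m³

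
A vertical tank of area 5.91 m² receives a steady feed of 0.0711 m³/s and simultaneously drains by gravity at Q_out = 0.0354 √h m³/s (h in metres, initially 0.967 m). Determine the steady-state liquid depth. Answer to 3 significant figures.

4.03 m

A dh/dt = Q_in − 0.0354 √h. Steady state requires inflow = outflow:
Q_in = 0.0354 √h_ss ⇒ √h_ss = 0.0711/0.0354 = 2.0085.
h_ss = 2.0085² = 4.0340 m. (Since h₀ = 0.967 m < h_ss, the level will rise toward this value.)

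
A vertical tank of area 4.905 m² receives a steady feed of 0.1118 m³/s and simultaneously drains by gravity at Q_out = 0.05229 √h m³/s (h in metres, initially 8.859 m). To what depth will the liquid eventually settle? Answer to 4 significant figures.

Mass balance (ρ constant): A dh/dt = Q_in − 0.05229 √h. At steady state dh/dt = 0:
Q_in = 0.05229 √h_ss ⇒ √h_ss = 0.1118/0.05229 = 2.13808.
h_ss = 2.13808² = 4.57137 m. (Since h₀ = 8.859 m > h_ss, the level will fall toward this value.)

4.571 m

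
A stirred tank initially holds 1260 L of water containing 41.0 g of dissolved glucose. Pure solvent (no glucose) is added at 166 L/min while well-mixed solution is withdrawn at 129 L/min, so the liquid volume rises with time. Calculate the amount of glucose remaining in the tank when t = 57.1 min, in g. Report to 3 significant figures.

Let m(t) be the amount of glucose. Volume: V(t) = V₀ + (Q_in − Q_out) t = 1260 + 37.000 t; V(57.1) = 3372.7 L.
Solute balance: dm/dt = 0 − Q_out C = −Q_out m/V(t).
dm/m = −Q_out dt/(V₀ + 37.000 t); integrating gives ln(m/m₀) = −(Q_out/(Q_in−Q_out)) ln(V/V₀).
m = m₀ (V₀/V)^(Q_out/(Q_in−Q_out)) = 41.0 × (1260/3372.7)^(3.4865) = 1.3242 g.

1.32 g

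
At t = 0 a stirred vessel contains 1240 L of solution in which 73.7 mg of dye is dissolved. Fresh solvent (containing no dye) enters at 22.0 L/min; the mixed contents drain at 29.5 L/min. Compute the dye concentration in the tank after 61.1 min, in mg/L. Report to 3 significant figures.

0.0154 mg/L

Total volume: dV/dt = Q_in − Q_out = -7.5000 L/min, so V(t) = 1240 − 7.5000 t and V(61.1) = 781.75 L.
No dye enters, so dm/dt = −Q_out · (m/V).
dm/m = −Q_out dt/(V₀ − 7.5000 t); integrating gives ln(m/m₀) = −(Q_out/(Q_in−Q_out)) ln(V/V₀).
m = m₀ (V₀/V)^(Q_out/(Q_in−Q_out)) = 73.7 × (1240/781.75)^(-3.9333) = 12.006 mg.
C = m/V = 12.006/781.75 = 0.015358 mg/L.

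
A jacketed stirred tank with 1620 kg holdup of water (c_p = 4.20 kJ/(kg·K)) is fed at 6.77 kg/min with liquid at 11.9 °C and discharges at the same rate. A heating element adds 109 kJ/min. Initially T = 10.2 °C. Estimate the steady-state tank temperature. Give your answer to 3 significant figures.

Energy balance: M c_p dT/dt = ṁ c_p (T_in − T) + 109.
At steady state dT/dt = 0 ⇒ T_ss = T_in + Q̇/(ṁ c_p) = 11.9 + 109/(6.77·4.20) = 15.733 °C.

15.7 °C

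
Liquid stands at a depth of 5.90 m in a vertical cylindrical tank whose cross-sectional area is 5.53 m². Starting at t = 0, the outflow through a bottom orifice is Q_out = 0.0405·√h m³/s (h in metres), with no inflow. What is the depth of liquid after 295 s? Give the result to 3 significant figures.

1.82 m

With no inflow, A dh/dt = −0.0405 √h.
This is separable: 2 d(√h)/dt = −0.0405/A, so √h = √h₀ − (0.0405/(2A)) t.
√h = √5.90 − 0.0405·295/(2·5.53) = 2.4290 − 1.0802 = 1.3487.
h = 1.3487² = 1.8191 m.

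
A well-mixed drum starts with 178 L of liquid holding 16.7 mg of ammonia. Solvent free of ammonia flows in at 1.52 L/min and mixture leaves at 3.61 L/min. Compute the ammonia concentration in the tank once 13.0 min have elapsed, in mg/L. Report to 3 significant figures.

Total volume: dV/dt = Q_in − Q_out = -2.0900 L/min, so V(t) = 178 − 2.0900 t and V(13.0) = 150.83 L.
No ammonia enters, so dm/dt = −Q_out · (m/V).
dm/m = −Q_out dt/(V₀ − 2.0900 t); integrating gives ln(m/m₀) = −(Q_out/(Q_in−Q_out)) ln(V/V₀).
m = m₀ (V₀/V)^(Q_out/(Q_in−Q_out)) = 16.7 × (178/150.83)^(-1.7273) = 12.545 mg.
C = m/V = 12.545/150.83 = 0.083173 mg/L.

0.0832 mg/L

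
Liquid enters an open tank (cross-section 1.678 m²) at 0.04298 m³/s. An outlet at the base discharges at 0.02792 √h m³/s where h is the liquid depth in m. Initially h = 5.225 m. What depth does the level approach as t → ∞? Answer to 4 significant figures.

Level balance: A dh/dt = 0.04298 − 0.02792 √h. Setting dh/dt = 0:
Q_in = 0.02792 √h_ss ⇒ √h_ss = 0.04298/0.02792 = 1.53940.
h_ss = 1.53940² = 2.36975 m. (Since h₀ = 5.225 m > h_ss, the level will fall toward this value.)

2.370 m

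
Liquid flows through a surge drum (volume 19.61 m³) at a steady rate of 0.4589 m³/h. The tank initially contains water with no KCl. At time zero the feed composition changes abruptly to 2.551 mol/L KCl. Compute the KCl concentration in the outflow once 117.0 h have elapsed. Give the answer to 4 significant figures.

2.386 mol/L

Mass balance on the solute (V constant): V dC/dt = Q(C_in − C).
So dC/dt = (C_in − C)/τ with τ = V/Q = 19.61/0.4589 = 42.7326 h.
Integrating: C(t) = C_in + (C₀ − C_in) e^(−t/τ).
C(117.0) = 2.551 + (0 − 2.551)·e^(−117.0/42.7326) = 2.551 + (-2.55100)·0.0647025 = 2.38594 mol/L.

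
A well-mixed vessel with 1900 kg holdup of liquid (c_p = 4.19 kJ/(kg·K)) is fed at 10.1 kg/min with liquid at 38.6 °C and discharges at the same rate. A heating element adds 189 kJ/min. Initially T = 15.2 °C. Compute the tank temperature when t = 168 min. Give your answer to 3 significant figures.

31.7 °C

M c_p dT/dt = ṁ c_p (T_in − T) + Q̇.
Rearrange: dT/dt = (T_ss − T)/τ with τ = M/ṁ = 188.12 min and T_ss = T_in + Q̇/(ṁ c_p) = 43.066 °C.
Integrating: T(t) = T_ss + (T₀ − T_ss) e^(−t/τ).
T(168) = 43.066 + (-27.866)·e^(−168/188.12) = 43.066 + (-27.866)·0.40940 = 31.658 °C.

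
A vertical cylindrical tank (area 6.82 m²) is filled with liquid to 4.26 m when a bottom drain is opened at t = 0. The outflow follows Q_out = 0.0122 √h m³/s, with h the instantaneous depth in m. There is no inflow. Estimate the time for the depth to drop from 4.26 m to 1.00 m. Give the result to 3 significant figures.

1190 s

Accumulation of liquid (constant cross-section A): A dh/dt = −0.0122 √h.
This is separable: 2 d(√h)/dt = −0.0122/A, so √h = √h₀ − (0.0122/(2A)) t.
t = 2A(√h₀ − √h)/0.0122 = 2·6.82·(√4.26 − √1.00)/0.0122
  = 13.640 × (2.0640 − 1.0000) / 0.0122 = 1189.6 s.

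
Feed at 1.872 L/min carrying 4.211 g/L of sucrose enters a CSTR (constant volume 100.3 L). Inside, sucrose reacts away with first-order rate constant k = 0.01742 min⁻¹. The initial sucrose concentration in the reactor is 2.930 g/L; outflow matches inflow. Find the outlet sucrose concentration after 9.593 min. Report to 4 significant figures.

2.710 g/L

V dC/dt = Q(C_in − C) − k V C.
dC/dt = (Q/V) C_in − (Q/V + k) C; effective rate a = Q/V + k = 0.0186640 + 0.01742 = 0.0360840 min⁻¹.
C_ss = Q C_in/(Q + kV) = 2.17809 g/L; C(t) = C_ss + (C₀ − C_ss) e^(−a t).
C(9.593) = 2.17809 + (0.751912)·e^(−0.0360840·9.593) = 2.17809 + (0.751912)·0.707404 = 2.70999 g/L.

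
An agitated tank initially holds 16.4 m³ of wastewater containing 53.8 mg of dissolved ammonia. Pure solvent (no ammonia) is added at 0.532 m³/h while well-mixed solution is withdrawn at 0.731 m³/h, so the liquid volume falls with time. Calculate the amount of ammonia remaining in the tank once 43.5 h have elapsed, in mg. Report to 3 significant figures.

Total volume: dV/dt = Q_in − Q_out = -0.19900 m³/h, so V(t) = 16.4 − 0.19900 t and V(43.5) = 7.7435 m³.
Species balance (pure solvent in): dm/dt = −Q_out · m/V(t).
dm/m = −Q_out dt/(V₀ − 0.19900 t); integrating gives ln(m/m₀) = −(Q_out/(Q_in−Q_out)) ln(V/V₀).
m = m₀ (V₀/V)^(Q_out/(Q_in−Q_out)) = 53.8 × (16.4/7.7435)^(-3.6734) = 3.4167 mg.

3.42 mg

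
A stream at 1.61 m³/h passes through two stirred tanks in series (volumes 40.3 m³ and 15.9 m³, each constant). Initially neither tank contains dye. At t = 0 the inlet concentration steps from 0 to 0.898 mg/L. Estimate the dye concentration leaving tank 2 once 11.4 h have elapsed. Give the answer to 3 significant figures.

Species balance on tank i: dCᵢ/dt = (Cᵢ₋₁ − Cᵢ)/τᵢ with τᵢ = Vᵢ/Q.
τ₁ = 40.3/1.61 = 25.031 h; τ₂ = 15.9/1.61 = 9.8758 h.
Tank 1: C₁ = C_in(1 − e^(−t/τ₁)). Tank 2 (τ₁ ≠ τ₂): C₂ = C_in[1 − (τ₁ e^(−t/τ₁) − τ₂ e^(−t/τ₂))/(τ₁ − τ₂)].
At t = 11.4: e^(−t/τ₁) = 0.63417, e^(−t/τ₂) = 0.31527.
C₂ = 0.898·[1 − (25.031·0.63417 − 9.8758·0.31527)/(15.155)] = 0.898·0.15802 = 0.14190 mg/L.

0.142 mg/L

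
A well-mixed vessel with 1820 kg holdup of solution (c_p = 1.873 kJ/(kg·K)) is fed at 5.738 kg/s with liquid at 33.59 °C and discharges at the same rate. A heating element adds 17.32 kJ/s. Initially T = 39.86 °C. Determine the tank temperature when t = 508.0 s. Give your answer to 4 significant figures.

Heat balance on the well-mixed liquid: M c_p dT/dt = ṁ c_p (T_in − T) + 17.32.
Rearrange: dT/dt = (T_ss − T)/τ with τ = M/ṁ = 317.184 s and T_ss = T_in + Q̇/(ṁ c_p) = 35.2016 °C.
Solution: T(t) = T_ss + (T₀ − T_ss) e^(−t/τ).
T(508.0) = 35.2016 + (4.65843)·e^(−508.0/317.184) = 35.2016 + (4.65843)·0.201575 = 36.1406 °C.

36.14 °C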